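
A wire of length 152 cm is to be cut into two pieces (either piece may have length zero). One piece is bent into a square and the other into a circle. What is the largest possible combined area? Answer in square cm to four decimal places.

1838.5579

Let x be the length used for the square. Square side x/4; circle radius (152−x)/(2π).
A(x) = (x/4)² + π·((152−x)/(2π))² = x²/16 + (152−x)²/(4π) for 0 ≤ x ≤ 152. A'(x) = x/8 − (152−x)/(2π) = 0 gives x = 4·152/(π+4) ≈ 85.1351.
A'' > 0, so the interior critical point is a minimum; the maximum is at an endpoint. A(0) = 1838.5579 and A(152) = 1444.0000, so the largest area is 1838.5579.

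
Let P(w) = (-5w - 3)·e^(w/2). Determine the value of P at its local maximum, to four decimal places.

Differentiating with the product rule gives P'(w) = (-(5/2)w - 13/2)·e^(w/2). Since e^(w/2) > 0, the only critical point is w = -13/5.
P''(-13/5) has the same sign as -5/2 < 0, so this is a local maximum.
P(-13/5) = (10)·e^(-13/10) ≈ 2.7253.

2.7253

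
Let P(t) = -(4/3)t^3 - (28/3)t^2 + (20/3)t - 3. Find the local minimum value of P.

P'(t) = -4t^2 - (56/3)t + 20/3 = 0 at t = -5, 1/3.
P''(t) = -8t - 56/3. P''(-5) = 64/3 > 0 ⇒ local minimum; P''(1/3) = -64/3 < 0 ⇒ local maximum.
So the local minimum value is P(-5) = -103.

-103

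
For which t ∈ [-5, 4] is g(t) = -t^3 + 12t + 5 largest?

-5

g'(t) = -3t^2 + 12, which vanishes at t = -2 and t = 2.
Evaluating at the critical points and endpoints: g(-5) = 70,  g(-2) = -11,  g(2) = 21,  g(4) = -11.
Hence the absolute maximum is 70 at t = -5.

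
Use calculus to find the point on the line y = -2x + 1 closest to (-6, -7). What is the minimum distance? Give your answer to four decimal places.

8.9443

Minimize D(x)^2 = (x + 6)^2 + (-2x + 8)^2.
d/dx[D^2] = 2(x + 6) + 2·(-2)·(-2x + 8) = 0 ⇒ x = 2.
Then y = -3 and the distance is √(80) ≈ 8.9443.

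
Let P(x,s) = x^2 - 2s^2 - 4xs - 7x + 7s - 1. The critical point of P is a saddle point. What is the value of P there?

-269/24

∂P/∂x = 2x - 4s - 7 = 0 and ∂P/∂s = -4x - 4s + 7 = 0, so (x, s) = (7/3, -7/12).
The Hessian has P_{xx} = 2, P_{ss} = -4, P_{xs} = -4, giving D = -24 < 0, so the point is a saddle point.
P(7/3, -7/12) = -269/24.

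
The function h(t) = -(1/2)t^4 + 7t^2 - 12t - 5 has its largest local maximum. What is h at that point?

107/2

h'(t) = -2t^3 + 14t - 12 = 0 at t = -3, 1, 2.
Since h''(t) = -6t^2 + 14, we get h''(-3) = -40 < 0 ⇒ local maximum; h''(1) = 8 > 0 ⇒ local minimum; h''(2) = -10 < 0 ⇒ local maximum.
Thus h has its largest local maximum at t = -3, with value 107/2.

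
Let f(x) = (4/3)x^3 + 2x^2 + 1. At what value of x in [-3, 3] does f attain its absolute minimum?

f'(x) = 4x^2 + 4x, which vanishes at x = -1 and x = 0.
Evaluating at the critical points and endpoints: f(-3) = -17, f(-1) = 5/3, f(0) = 1, f(3) = 55.
So the minimum is f(-3) = -17.

-3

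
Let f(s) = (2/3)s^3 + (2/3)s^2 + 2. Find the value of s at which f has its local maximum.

f'(s) = 2s^2 + (4/3)s = 0 at s = -2/3, 0.
Second-derivative test with f''(s) = 4s + 4/3: f''(-2/3) = -4/3 < 0 ⇒ local maximum; f''(0) = 4/3 > 0 ⇒ local minimum.
The local maximum is f(-2/3) = 170/81.

-2/3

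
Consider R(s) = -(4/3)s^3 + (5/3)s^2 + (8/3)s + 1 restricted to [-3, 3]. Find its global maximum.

44

R'(s) = -4s^2 + (10/3)s + 8/3, which vanishes at s = -1/2 and s = 4/3.
Candidates: R(-3) = 44; R(-1/2) = 1/4; R(4/3) = 353/81; R(3) = -12.
Hence the absolute maximum is 44 at s = -3.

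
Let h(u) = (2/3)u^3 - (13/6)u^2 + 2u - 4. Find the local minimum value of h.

-29/8

h'(u) = 2u^2 - (13/3)u + 2 = 0 at u = 2/3, 3/2.
Second-derivative test with h''(u) = 4u - 13/3: h''(2/3) = -5/3 < 0 ⇒ local maximum; h''(3/2) = 5/3 > 0 ⇒ local minimum.
Thus h has its local minimum at u = 3/2, with value -29/8.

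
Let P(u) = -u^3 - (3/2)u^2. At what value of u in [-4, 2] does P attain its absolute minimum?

2

The derivative is -3u^2 - 3u, which vanishes at u = -1 and u = 0.
Candidates: P(-4) = 40,  P(-1) = -1/2,  P(0) = 0,  P(2) = -14.
Hence the absolute minimum is -14 at u = 2.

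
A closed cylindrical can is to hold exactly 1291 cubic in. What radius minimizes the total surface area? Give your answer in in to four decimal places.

5.9009

With radius r and height h, πr²h = 1291 so h = 1291/(πr²), and S(r) = 2πr² + 2πrh = 2πr² + 2·1291/r.
S'(r) = 4πr − 2·1291/r² = 0 ⇒ r³ = 1291/(2π), so r ≈ 5.9009 and h = 2r ≈ 11.8017.
S''(r) = 4π + 4·1291/r³ > 0, so this is the minimum; S ≈ 656.3448.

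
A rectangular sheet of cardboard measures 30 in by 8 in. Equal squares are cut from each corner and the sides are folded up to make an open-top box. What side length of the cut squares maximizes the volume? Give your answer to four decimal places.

1.8488

With cut size x, the volume is V(x) = x(30 − 2x)(8 − 2x) for 0 < x < 4.
V'(x) = 12x^2 − 152x + 240. Setting V'(x) = 0 gives x ≈ 1.8488 (the root in (0, 4)).
V''(x) = 24x − 152 is negative there, so this is the maximum; V ≈ 209.2166.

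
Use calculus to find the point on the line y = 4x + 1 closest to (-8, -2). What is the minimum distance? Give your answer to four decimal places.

7.0335

Minimize D(x)^2 = (x + 8)^2 + (4x + 3)^2.
d/dx[D^2] = 2(x + 8) + 2·4·(4x + 3) = 0 ⇒ x = -20/17.
Then y = -63/17 and the distance is √(841/17) ≈ 7.0335.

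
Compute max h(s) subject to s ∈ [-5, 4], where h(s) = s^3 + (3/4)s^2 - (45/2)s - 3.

Differentiating, h'(s) = 3s^2 + (3/2)s - 45/2; which vanishes at s = -3 and s = 5/2.
Compare values at every candidate in [-5, 4]: h(-5) = 13/4, h(-3) = 177/4, h(5/2) = -623/16, h(4) = -17.
So the maximum is h(-3) = 177/4.

177/4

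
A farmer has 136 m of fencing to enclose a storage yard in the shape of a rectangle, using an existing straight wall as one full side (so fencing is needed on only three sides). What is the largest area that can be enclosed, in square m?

2312

Let the sides perpendicular to the wall have length x and the parallel side y, so 2x + y = 136 and the area is A = xy = x(136 − 2x).
A'(x) = 136 − 4x = 0 gives x = 34, and A''(x) = −4 < 0 confirms a maximum.
Then y = 136 − 2·34 = 68 and A = 2312.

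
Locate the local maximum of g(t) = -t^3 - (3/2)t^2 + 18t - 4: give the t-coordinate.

2

Critical points: g'(t) = -3t^2 - 3t + 18 vanishes at t = -3, 2.
Since g''(t) = -6t - 3, we get g''(-3) = 15 > 0 ⇒ local minimum; g''(2) = -15 < 0 ⇒ local maximum.
So the local maximum value is g(2) = 18.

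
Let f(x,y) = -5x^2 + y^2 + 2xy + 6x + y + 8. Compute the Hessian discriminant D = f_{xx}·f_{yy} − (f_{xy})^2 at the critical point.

-24

∂f/∂x = -10x + 2y + 6 = 0 and ∂f/∂y = 2x + 2y + 1 = 0, so (x, y) = (5/12, -11/12).
The Hessian has f_{xx} = -10, f_{yy} = 2, f_{xy} = 2, giving D = -24 < 0, so the point is a saddle point.
D = (-10)·(2) − (2)^2 = -24.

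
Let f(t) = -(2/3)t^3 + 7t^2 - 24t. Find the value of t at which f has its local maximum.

4

f'(t) = -2t^2 + 14t - 24 = 0 at t = 3, 4.
f''(t) = -4t + 14. f''(3) = 2 > 0 ⇒ local minimum; f''(4) = -2 < 0 ⇒ local maximum.
Thus f has its local maximum at t = 4, with value -80/3.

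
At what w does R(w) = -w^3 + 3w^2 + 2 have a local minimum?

0

Critical points: R'(w) = -3w^2 + 6w vanishes at w = 0, 2.
Second-derivative test with R''(w) = -6w + 6: R''(0) = 6 > 0 ⇒ local minimum; R''(2) = -6 < 0 ⇒ local maximum.
Thus R has its local minimum at w = 0, with value 2.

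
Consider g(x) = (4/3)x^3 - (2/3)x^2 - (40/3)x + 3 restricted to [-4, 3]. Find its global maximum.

1393/81

g'(x) = 4x^2 - (4/3)x - 40/3, which vanishes at x = -5/3 and x = 2.
Compare values at every candidate in [-4, 3]: g(-4) = -119/3; g(-5/3) = 1393/81; g(2) = -47/3; g(3) = -7.
Hence the absolute maximum is 1393/81 at x = -5/3.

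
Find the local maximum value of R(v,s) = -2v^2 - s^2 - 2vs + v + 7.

29/4

∂R/∂v = -4v - 2s + 1 = 0 and ∂R/∂s = -2v - 2s = 0, so (v, s) = (1/2, -1/2).
The Hessian has R_{vv} = -4, R_{ss} = -2, R_{vs} = -2, giving D = 4 > 0 with R_{vv} < 0, so the point is a local maximum.
R(1/2, -1/2) = 29/4.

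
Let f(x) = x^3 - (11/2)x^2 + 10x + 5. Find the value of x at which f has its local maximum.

5/3

Critical points: f'(x) = 3x^2 - 11x + 10 vanishes at x = 5/3, 2.
Second-derivative test with f''(x) = 6x - 11: f''(5/3) = -1 < 0 ⇒ local maximum; f''(2) = 1 > 0 ⇒ local minimum.
Thus f has its local maximum at x = 5/3, with value 595/54.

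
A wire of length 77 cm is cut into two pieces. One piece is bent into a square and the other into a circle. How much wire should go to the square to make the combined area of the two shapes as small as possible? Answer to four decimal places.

43.1276

Let x be the length used for the square. Square side x/4; circle radius (77−x)/(2π).
A(x) = (x/4)² + π·((77−x)/(2π))² = x²/16 + (77−x)²/(4π) for 0 ≤ x ≤ 77. A'(x) = x/8 − (77−x)/(2π) = 0 gives x = 4·77/(π+4) ≈ 43.1276.
A'' = 1/8 + 1/(2π) > 0, so this gives the minimum combined area; x ≈ 43.1276 cm to the square.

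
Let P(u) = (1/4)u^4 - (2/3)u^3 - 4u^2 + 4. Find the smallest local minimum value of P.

-116/3

P'(u) = u^3 - 2u^2 - 8u = 0 at u = -2, 0, 4.
Second-derivative test with P''(u) = 3u^2 - 4u - 8: P''(-2) = 12 > 0 ⇒ local minimum; P''(0) = -8 < 0 ⇒ local maximum; P''(4) = 24 > 0 ⇒ local minimum.
Thus P has its smallest local minimum at u = 4, with value -116/3.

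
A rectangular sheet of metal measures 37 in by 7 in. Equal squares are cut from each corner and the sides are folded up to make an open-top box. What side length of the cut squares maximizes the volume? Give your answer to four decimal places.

With cut size x, the volume is V(x) = x(37 − 2x)(7 − 2x) for 0 < x < 3.5.
V'(x) = 12x^2 − 176x + 259. Setting V'(x) = 0 gives x ≈ 1.6593 (the root in (0, 3.5)).
V''(x) = 24x − 176 is negative there, so this is the maximum; V ≈ 205.7444.

1.6593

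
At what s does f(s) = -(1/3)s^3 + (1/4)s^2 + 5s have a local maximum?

f'(s) = -s^2 + (1/2)s + 5. Setting f'(s) = 0 gives s ∈ {-2, 5/2}.
Second-derivative test with f''(s) = -2s + 1/2: f''(-2) = 9/2 > 0 ⇒ local minimum; f''(5/2) = -9/2 < 0 ⇒ local maximum.
The local maximum is f(5/2) = 425/48.

5/2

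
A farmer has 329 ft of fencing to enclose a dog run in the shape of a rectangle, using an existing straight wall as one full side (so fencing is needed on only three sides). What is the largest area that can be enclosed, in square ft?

108241/8

Let the sides perpendicular to the wall have length x and the parallel side y, so 2x + y = 329 and the area is A = xy = x(329 − 2x).
A'(x) = 329 − 4x = 0 gives x = 329/4, and A''(x) = −4 < 0 confirms a maximum.
Then y = 329 − 2·329/4 = 329/2 and A = 108241/8.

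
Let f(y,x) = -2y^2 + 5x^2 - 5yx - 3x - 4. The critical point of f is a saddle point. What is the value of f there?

∂f/∂y = -4y - 5x = 0 and ∂f/∂x = -5y + 10x - 3 = 0, so (y, x) = (-3/13, 12/65).
The Hessian has f_{yy} = -4, f_{xx} = 10, f_{yx} = -5, giving D = -65 < 0, so the point is a saddle point.
f(-3/13, 12/65) = -278/65.

-278/65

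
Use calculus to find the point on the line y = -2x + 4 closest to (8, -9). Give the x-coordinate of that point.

Minimize D(x)^2 = (x - 8)^2 + (-2x + 13)^2.
d/dx[D^2] = 2(x - 8) + 2·(-2)·(-2x + 13) = 0 ⇒ x = 34/5.
Then y = -48/5 and the distance is √(9/5) ≈ 1.3416.

34/5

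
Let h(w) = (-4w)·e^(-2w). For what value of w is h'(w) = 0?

h'(w) = (-4)·e^(-2w) + (-4w)·(-2)·e^(-2w) = (8w - 4)·e^(-2w). Since e^(-2w) > 0, the only critical point is w = 1/2.
h''(1/2) has the same sign as 8 > 0, so this is a local minimum.
h(1/2) = (-2)·e^(-1) ≈ -0.7358.

1/2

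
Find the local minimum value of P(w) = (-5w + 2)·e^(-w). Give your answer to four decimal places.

-1.2330

Differentiating with the product rule gives P'(w) = (5w - 7)·e^(-w). Since e^(-w) > 0, the only critical point is w = 7/5.
P''(7/5) has the same sign as 5 > 0, so this is a local minimum.
P(7/5) = (-5)·e^(-7/5) ≈ -1.2330.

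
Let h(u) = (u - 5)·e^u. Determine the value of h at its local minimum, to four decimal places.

-54.5982

h'(u) = 1·e^u + (u - 5)·1·e^u = (u - 4)·e^u. Since e^u > 0, the only critical point is u = 4.
h''(4) has the same sign as 1 > 0, so this is a local minimum.
h(4) = (-1)·e^(4) ≈ -54.5982.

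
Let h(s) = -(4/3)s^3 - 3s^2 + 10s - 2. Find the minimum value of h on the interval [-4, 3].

-35

Differentiating, h'(s) = -4s^2 - 6s + 10; which vanishes at s = -5/2 and s = 1.
Candidates: h(-4) = -14/3,  h(-5/2) = -299/12,  h(1) = 11/3,  h(3) = -35.
So the minimum is h(3) = -35.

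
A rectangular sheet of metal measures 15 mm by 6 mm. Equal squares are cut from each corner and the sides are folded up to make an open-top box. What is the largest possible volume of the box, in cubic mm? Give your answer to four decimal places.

54.8191

With cut size x, the volume is V(x) = x(15 − 2x)(6 − 2x) for 0 < x < 3.
V'(x) = 12x^2 − 84x + 90. Setting V'(x) = 0 gives x ≈ 1.3206 (the root in (0, 3)).
V''(x) = 24x − 84 is negative there, so this is the maximum; V ≈ 54.8191.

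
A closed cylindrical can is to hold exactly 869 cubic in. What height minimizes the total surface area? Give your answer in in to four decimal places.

10.3429

With radius r and height h, πr²h = 869 so h = 869/(πr²), and S(r) = 2πr² + 2πrh = 2πr² + 2·869/r.
S'(r) = 4πr − 2·869/r² = 0 ⇒ r³ = 869/(2π), so r ≈ 5.1715 and h = 2r ≈ 10.3429.
S''(r) = 4π + 4·869/r³ > 0, so this is the minimum; S ≈ 504.1128.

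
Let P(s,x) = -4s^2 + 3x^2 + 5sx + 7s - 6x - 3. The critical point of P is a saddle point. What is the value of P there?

∂P/∂s = -8s + 5x + 7 = 0 and ∂P/∂x = 5s + 6x - 6 = 0, so (s, x) = (72/73, 13/73).
The Hessian has P_{ss} = -8, P_{xx} = 6, P_{sx} = 5, giving D = -73 < 0, so the point is a saddle point.
P(72/73, 13/73) = -6/73.

-6/73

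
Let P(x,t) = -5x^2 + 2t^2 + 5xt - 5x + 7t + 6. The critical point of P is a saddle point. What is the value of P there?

74/13

∂P/∂x = -10x + 5t - 5 = 0 and ∂P/∂t = 5x + 4t + 7 = 0, so (x, t) = (-11/13, -9/13).
The Hessian has P_{xx} = -10, P_{tt} = 4, P_{xt} = 5, giving D = -65 < 0, so the point is a saddle point.
P(-11/13, -9/13) = 74/13.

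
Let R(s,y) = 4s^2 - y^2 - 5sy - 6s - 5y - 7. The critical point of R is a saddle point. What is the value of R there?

-73/41

∂R/∂s = 8s - 5y - 6 = 0 and ∂R/∂y = -5s - 2y - 5 = 0, so (s, y) = (-13/41, -70/41).
The Hessian has R_{ss} = 8, R_{yy} = -2, R_{sy} = -5, giving D = -41 < 0, so the point is a saddle point.
R(-13/41, -70/41) = -73/41.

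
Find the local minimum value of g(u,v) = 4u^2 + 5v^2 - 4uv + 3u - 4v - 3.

-253/64

∂g/∂u = 8u - 4v + 3 = 0 and ∂g/∂v = -4u + 10v - 4 = 0, so (u, v) = (-7/32, 5/16).
The Hessian has g_{uu} = 8, g_{vv} = 10, g_{uv} = -4, giving D = 64 > 0 with g_{uu} > 0, so the point is a local minimum.
g(-7/32, 5/16) = -253/64.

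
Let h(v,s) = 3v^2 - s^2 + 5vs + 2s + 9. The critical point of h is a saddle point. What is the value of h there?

∂h/∂v = 6v + 5s = 0 and ∂h/∂s = 5v - 2s + 2 = 0, so (v, s) = (-10/37, 12/37).
The Hessian has h_{vv} = 6, h_{ss} = -2, h_{vs} = 5, giving D = -37 < 0, so the point is a saddle point.
h(-10/37, 12/37) = 345/37.

345/37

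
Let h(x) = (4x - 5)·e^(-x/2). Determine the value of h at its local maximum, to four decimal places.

Differentiating with the product rule gives h'(x) = (-2x + 13/2)·e^(-x/2). Since e^(-x/2) > 0, the only critical point is x = 13/4.
h''(13/4) has the same sign as -2 < 0, so this is a local maximum.
h(13/4) = (8)·e^(-13/8) ≈ 1.5753.

1.5753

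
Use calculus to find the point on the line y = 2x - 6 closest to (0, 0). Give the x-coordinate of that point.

Minimize D(x)^2 = (x + 0)^2 + (2x - 6)^2.
d/dx[D^2] = 2(x + 0) + 2·2·(2x - 6) = 0 ⇒ x = 12/5.
Then y = -6/5 and the distance is √(36/5) ≈ 2.6833.

12/5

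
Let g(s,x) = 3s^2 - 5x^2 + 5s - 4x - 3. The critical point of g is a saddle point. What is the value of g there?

-257/60

∂g/∂s = 6s + 5 = 0 and ∂g/∂x = -10x - 4 = 0, so (s, x) = (-5/6, -2/5).
The Hessian has g_{ss} = 6, g_{xx} = -10, g_{sx} = 0, giving D = -60 < 0, so the point is a saddle point.
g(-5/6, -2/5) = -257/60.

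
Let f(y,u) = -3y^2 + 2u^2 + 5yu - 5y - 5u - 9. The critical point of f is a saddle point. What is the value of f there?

∂f/∂y = -6y + 5u - 5 = 0 and ∂f/∂u = 5y + 4u - 5 = 0, so (y, u) = (5/49, 55/49).
The Hessian has f_{yy} = -6, f_{uu} = 4, f_{yu} = 5, giving D = -49 < 0, so the point is a saddle point.
f(5/49, 55/49) = -591/49.

-591/49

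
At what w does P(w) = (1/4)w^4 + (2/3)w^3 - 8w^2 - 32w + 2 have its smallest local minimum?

P'(w) = w^3 + 2w^2 - 16w - 32 = 0 at w = -4, -2, 4.
Since P''(w) = 3w^2 + 4w - 16, we get P''(-4) = 16 > 0 ⇒ local minimum; P''(-2) = -12 < 0 ⇒ local maximum; P''(4) = 48 > 0 ⇒ local minimum.
Thus P has its smallest local minimum at w = 4, with value -442/3.

4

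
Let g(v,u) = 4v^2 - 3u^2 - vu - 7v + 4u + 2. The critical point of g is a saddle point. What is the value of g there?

-13/49

∂g/∂v = 8v - u - 7 = 0 and ∂g/∂u = -v - 6u + 4 = 0, so (v, u) = (46/49, 25/49).
The Hessian has g_{vv} = 8, g_{uu} = -6, g_{vu} = -1, giving D = -49 < 0, so the point is a saddle point.
g(46/49, 25/49) = -13/49.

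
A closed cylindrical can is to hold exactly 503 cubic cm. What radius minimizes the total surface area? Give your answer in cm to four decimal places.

With radius r and height h, πr²h = 503 so h = 503/(πr²), and S(r) = 2πr² + 2πrh = 2πr² + 2·503/r.
S'(r) = 4πr − 2·503/r² = 0 ⇒ r³ = 503/(2π), so r ≈ 4.3099 and h = 2r ≈ 8.6197.
S''(r) = 4π + 4·503/r³ > 0, so this is the minimum; S ≈ 350.1278.

4.3099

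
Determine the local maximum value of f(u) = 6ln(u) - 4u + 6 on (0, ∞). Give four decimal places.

f'(u) = 6/u − 4 = 0 gives u = 3/2.
f''(u) = -6/u², which is negative for u > 0, so this is a local maximum.
f(3/2) = 6·ln(3/2) - 6 + 6 ≈ 2.4328.

2.4328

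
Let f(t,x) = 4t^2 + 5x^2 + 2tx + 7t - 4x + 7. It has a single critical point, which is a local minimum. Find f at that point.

167/76

∂f/∂t = 8t + 2x + 7 = 0 and ∂f/∂x = 2t + 10x - 4 = 0, so (t, x) = (-39/38, 23/38).
The Hessian has f_{tt} = 8, f_{xx} = 10, f_{tx} = 2, giving D = 76 > 0 with f_{tt} > 0, so the point is a local minimum.
f(-39/38, 23/38) = 167/76.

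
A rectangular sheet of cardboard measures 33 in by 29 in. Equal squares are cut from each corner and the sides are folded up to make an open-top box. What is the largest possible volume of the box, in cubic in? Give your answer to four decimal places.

With cut size x, the volume is V(x) = x(33 − 2x)(29 − 2x) for 0 < x < 14.5.
V'(x) = 12x^2 − 248x + 957. Setting V'(x) = 0 gives x ≈ 5.1345 (the root in (0, 14.5)).
V''(x) = 24x − 248 is negative there, so this is the maximum; V ≈ 2186.1385.

2186.1385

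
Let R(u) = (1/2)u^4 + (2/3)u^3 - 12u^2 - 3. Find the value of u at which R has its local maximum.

R'(u) = 2u^3 + 2u^2 - 24u. Setting R'(u) = 0 gives u ∈ {-4, 0, 3}.
R''(u) = 6u^2 + 4u - 24. R''(-4) = 56 > 0 ⇒ local minimum; R''(0) = -24 < 0 ⇒ local maximum; R''(3) = 42 > 0 ⇒ local minimum.
The local maximum is R(0) = -3.

0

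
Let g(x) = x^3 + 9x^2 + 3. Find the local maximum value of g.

g'(x) = 3x^2 + 18x. Setting g'(x) = 0 gives x ∈ {-6, 0}.
g''(x) = 6x + 18. g''(-6) = -18 < 0 ⇒ local maximum; g''(0) = 18 > 0 ⇒ local minimum.
The local maximum is g(-6) = 111.

111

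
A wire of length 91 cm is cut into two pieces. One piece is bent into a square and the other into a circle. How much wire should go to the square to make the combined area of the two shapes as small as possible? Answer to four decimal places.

50.9690

Let x be the length used for the square. Square side x/4; circle radius (91−x)/(2π).
A(x) = (x/4)² + π·((91−x)/(2π))² = x²/16 + (91−x)²/(4π) for 0 ≤ x ≤ 91. A'(x) = x/8 − (91−x)/(2π) = 0 gives x = 4·91/(π+4) ≈ 50.9690.
A'' = 1/8 + 1/(2π) > 0, so this gives the minimum combined area; x ≈ 50.9690 cm to the square.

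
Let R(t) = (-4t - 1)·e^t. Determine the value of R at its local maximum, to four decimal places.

R'(t) = (-4)·e^t + (-4t - 1)·1·e^t = (-4t - 5)·e^t. Since e^t > 0, the only critical point is t = -5/4.
R''(-5/4) has the same sign as -4 < 0, so this is a local maximum.
R(-5/4) = (4)·e^(-5/4) ≈ 1.1460.

1.1460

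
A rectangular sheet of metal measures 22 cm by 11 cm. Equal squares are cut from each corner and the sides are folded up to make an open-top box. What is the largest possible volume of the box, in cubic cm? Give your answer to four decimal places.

With cut size x, the volume is V(x) = x(22 − 2x)(11 − 2x) for 0 < x < 5.5.
V'(x) = 12x^2 − 132x + 242. Setting V'(x) = 0 gives x ≈ 2.3246 (the root in (0, 5.5)).
V''(x) = 24x − 132 is negative there, so this is the maximum; V ≈ 256.1511.

256.1511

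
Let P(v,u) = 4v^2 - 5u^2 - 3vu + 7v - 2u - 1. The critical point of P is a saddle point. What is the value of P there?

∂P/∂v = 8v - 3u + 7 = 0 and ∂P/∂u = -3v - 10u - 2 = 0, so (v, u) = (-76/89, 5/89).
The Hessian has P_{vv} = 8, P_{uu} = -10, P_{vu} = -3, giving D = -89 < 0, so the point is a saddle point.
P(-76/89, 5/89) = -360/89.

-360/89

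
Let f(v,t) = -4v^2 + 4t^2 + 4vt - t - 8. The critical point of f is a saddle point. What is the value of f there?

∂f/∂v = -8v + 4t = 0 and ∂f/∂t = 4v + 8t - 1 = 0, so (v, t) = (1/20, 1/10).
The Hessian has f_{vv} = -8, f_{tt} = 8, f_{vt} = 4, giving D = -80 < 0, so the point is a saddle point.
f(1/20, 1/10) = -161/20.

-161/20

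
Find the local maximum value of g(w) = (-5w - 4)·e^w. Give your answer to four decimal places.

By the product rule, g'(w) = (-5w - 9)·e^w. Since e^w > 0, the only critical point is w = -9/5.
g''(-9/5) has the same sign as -5 < 0, so this is a local maximum.
g(-9/5) = (5)·e^(-9/5) ≈ 0.8265.

0.8265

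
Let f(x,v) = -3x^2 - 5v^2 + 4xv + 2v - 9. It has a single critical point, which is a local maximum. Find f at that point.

-96/11

∂f/∂x = -6x + 4v = 0 and ∂f/∂v = 4x - 10v + 2 = 0, so (x, v) = (2/11, 3/11).
The Hessian has f_{xx} = -6, f_{vv} = -10, f_{xv} = 4, giving D = 44 > 0 with f_{xx} < 0, so the point is a local maximum.
f(2/11, 3/11) = -96/11.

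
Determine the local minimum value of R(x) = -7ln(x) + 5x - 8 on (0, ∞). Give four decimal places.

R'(x) = -7/x + 5 = 0 gives x = 7/5.
R''(x) = 7/x², which is positive for x > 0, so this is a local minimum.
R(7/5) = -7·ln(7/5) + 7 - 8 ≈ -3.3553.

-3.3553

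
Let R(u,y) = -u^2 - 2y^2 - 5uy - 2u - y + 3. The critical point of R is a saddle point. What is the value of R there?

∂R/∂u = -2u - 5y - 2 = 0 and ∂R/∂y = -5u - 4y - 1 = 0, so (u, y) = (3/17, -8/17).
The Hessian has R_{uu} = -2, R_{yy} = -4, R_{uy} = -5, giving D = -17 < 0, so the point is a saddle point.
R(3/17, -8/17) = 52/17.

52/17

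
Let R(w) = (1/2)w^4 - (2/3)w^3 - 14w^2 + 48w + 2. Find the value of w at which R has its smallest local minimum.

R'(w) = 2w^3 - 2w^2 - 28w + 48 = 0 at w = -4, 2, 3.
R''(w) = 6w^2 - 4w - 28. R''(-4) = 84 > 0 ⇒ local minimum; R''(2) = -12 < 0 ⇒ local maximum; R''(3) = 14 > 0 ⇒ local minimum.
So the smallest local minimum value is R(-4) = -730/3.

-4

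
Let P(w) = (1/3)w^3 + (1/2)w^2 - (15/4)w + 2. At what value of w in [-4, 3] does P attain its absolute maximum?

-5/2

P'(w) = w^2 + w - 15/4, which vanishes at w = -5/2 and w = 3/2.
Compare values at every candidate in [-4, 3]: P(-4) = 11/3; P(-5/2) = 223/24; P(3/2) = -11/8; P(3) = 17/4.
The maximum over the interval is 223/24, attained at w = -5/2.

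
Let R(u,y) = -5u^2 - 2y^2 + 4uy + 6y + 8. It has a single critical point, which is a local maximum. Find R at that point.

31/2

∂R/∂u = -10u + 4y = 0 and ∂R/∂y = 4u - 4y + 6 = 0, so (u, y) = (1, 5/2).
The Hessian has R_{uu} = -10, R_{yy} = -4, R_{uy} = 4, giving D = 24 > 0 with R_{uu} < 0, so the point is a local maximum.
R(1, 5/2) = 31/2.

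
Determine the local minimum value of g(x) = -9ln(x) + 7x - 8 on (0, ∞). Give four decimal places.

g'(x) = -9/x + 7 = 0 gives x = 9/7.
g''(x) = 9/x², which is positive for x > 0, so this is a local minimum.
g(9/7) = -9·ln(9/7) + 9 - 8 ≈ -1.2618.

-1.2618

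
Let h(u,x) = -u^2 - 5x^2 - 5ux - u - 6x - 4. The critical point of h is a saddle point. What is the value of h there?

-31/5

∂h/∂u = -2u - 5x - 1 = 0 and ∂h/∂x = -5u - 10x - 6 = 0, so (u, x) = (-4, 7/5).
The Hessian has h_{uu} = -2, h_{xx} = -10, h_{ux} = -5, giving D = -5 < 0, so the point is a saddle point.
h(-4, 7/5) = -31/5.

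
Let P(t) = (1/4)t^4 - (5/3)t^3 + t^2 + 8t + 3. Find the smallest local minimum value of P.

P'(t) = t^3 - 5t^2 + 2t + 8 = 0 at t = -1, 2, 4.
Second-derivative test with P''(t) = 3t^2 - 10t + 2: P''(-1) = 15 > 0 ⇒ local minimum; P''(2) = -6 < 0 ⇒ local maximum; P''(4) = 10 > 0 ⇒ local minimum.
So the smallest local minimum value is P(-1) = -25/12.

-25/12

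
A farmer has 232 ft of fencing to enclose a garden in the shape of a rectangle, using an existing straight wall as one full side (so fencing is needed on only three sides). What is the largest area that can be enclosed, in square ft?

Let the sides perpendicular to the wall have length x and the parallel side y, so 2x + y = 232 and the area is A = xy = x(232 − 2x).
A'(x) = 232 − 4x = 0 gives x = 58, and A''(x) = −4 < 0 confirms a maximum.
Then y = 232 − 2·58 = 116 and A = 6728.

6728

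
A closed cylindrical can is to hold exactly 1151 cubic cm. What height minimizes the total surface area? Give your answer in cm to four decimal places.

11.3587

With radius r and height h, πr²h = 1151 so h = 1151/(πr²), and S(r) = 2πr² + 2πrh = 2πr² + 2·1151/r.
S'(r) = 4πr − 2·1151/r² = 0 ⇒ r³ = 1151/(2π), so r ≈ 5.6793 and h = 2r ≈ 11.3587.
S''(r) = 4π + 4·1151/r³ > 0, so this is the minimum; S ≈ 607.9923.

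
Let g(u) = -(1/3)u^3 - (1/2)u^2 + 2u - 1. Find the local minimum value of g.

-13/3

g'(u) = -u^2 - u + 2. Setting g'(u) = 0 gives u ∈ {-2, 1}.
g''(u) = -2u - 1. g''(-2) = 3 > 0 ⇒ local minimum; g''(1) = -3 < 0 ⇒ local maximum.
So the local minimum value is g(-2) = -13/3.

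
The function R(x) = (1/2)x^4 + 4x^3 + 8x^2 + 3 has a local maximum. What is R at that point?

Critical points: R'(x) = 2x^3 + 12x^2 + 16x vanishes at x = -4, -2, 0.
Second-derivative test with R''(x) = 6x^2 + 24x + 16: R''(-4) = 16 > 0 ⇒ local minimum; R''(-2) = -8 < 0 ⇒ local maximum; R''(0) = 16 > 0 ⇒ local minimum.
So the local maximum value is R(-2) = 11.

11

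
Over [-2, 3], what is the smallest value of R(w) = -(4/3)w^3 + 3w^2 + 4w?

-13/12

The derivative is -4w^2 + 6w + 4, which vanishes at w = -1/2 and w = 2.
Candidates: R(-2) = 44/3; R(-1/2) = -13/12; R(2) = 28/3; R(3) = 3.
Hence the absolute minimum is -13/12 at w = -1/2.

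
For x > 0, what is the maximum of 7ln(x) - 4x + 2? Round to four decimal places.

-1.0827

g'(x) = 7/x − 4 = 0 gives x = 7/4.
g''(x) = -7/x², which is negative for x > 0, so this is a local maximum.
g(7/4) = 7·ln(7/4) - 7 + 2 ≈ -1.0827.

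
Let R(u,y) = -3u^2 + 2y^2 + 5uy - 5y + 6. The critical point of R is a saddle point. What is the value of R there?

∂R/∂u = -6u + 5y = 0 and ∂R/∂y = 5u + 4y - 5 = 0, so (u, y) = (25/49, 30/49).
The Hessian has R_{uu} = -6, R_{yy} = 4, R_{uy} = 5, giving D = -49 < 0, so the point is a saddle point.
R(25/49, 30/49) = 219/49.

219/49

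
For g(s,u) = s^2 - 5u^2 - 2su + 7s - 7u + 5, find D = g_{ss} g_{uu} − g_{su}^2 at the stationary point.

∂g/∂s = 2s - 2u + 7 = 0 and ∂g/∂u = -2s - 10u - 7 = 0, so (s, u) = (-7/2, 0).
The Hessian has g_{ss} = 2, g_{uu} = -10, g_{su} = -2, giving D = -24 < 0, so the point is a saddle point.
D = (2)·(-10) − (-2)^2 = -24.

-24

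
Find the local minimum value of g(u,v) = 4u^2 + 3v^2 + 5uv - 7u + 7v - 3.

-657/23

∂g/∂u = 8u + 5v - 7 = 0 and ∂g/∂v = 5u + 6v + 7 = 0, so (u, v) = (77/23, -91/23).
The Hessian has g_{uu} = 8, g_{vv} = 6, g_{uv} = 5, giving D = 23 > 0 with g_{uu} > 0, so the point is a local minimum.
g(77/23, -91/23) = -657/23.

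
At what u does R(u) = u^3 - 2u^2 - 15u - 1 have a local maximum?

-5/3

R'(u) = 3u^2 - 4u - 15 = 0 at u = -5/3, 3.
Second-derivative test with R''(u) = 6u - 4: R''(-5/3) = -14 < 0 ⇒ local maximum; R''(3) = 14 > 0 ⇒ local minimum.
Thus R has its local maximum at u = -5/3, with value 373/27.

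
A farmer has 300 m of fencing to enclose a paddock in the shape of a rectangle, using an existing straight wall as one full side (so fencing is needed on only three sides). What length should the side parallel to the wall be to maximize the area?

150

Let the sides perpendicular to the wall have length x and the parallel side y, so 2x + y = 300 and the area is A = xy = x(300 − 2x).
A'(x) = 300 − 4x = 0 gives x = 75, and A''(x) = −4 < 0 confirms a maximum.
Then y = 300 − 2·75 = 150 and A = 11250.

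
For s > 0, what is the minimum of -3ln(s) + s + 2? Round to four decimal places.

1.7042

g'(s) = -3/s + 1 = 0 gives s = 3.
g''(s) = 3/s², which is positive for s > 0, so this is a local minimum.
g(3) = -3·ln(3) + 3 + 2 ≈ 1.7042.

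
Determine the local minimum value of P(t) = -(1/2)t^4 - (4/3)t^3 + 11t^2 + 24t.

P'(t) = -2t^3 - 4t^2 + 22t + 24 = 0 at t = -4, -1, 3.
Second-derivative test with P''(t) = -6t^2 - 8t + 22: P''(-4) = -42 < 0 ⇒ local maximum; P''(-1) = 24 > 0 ⇒ local minimum; P''(3) = -56 < 0 ⇒ local maximum.
Thus P has its local minimum at t = -1, with value -73/6.

-73/6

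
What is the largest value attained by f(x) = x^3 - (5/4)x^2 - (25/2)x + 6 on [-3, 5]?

The derivative is 3x^2 - (5/2)x - 25/2, which vanishes at x = -5/3 and x = 5/2.
Evaluating at the critical points and endpoints: f(-3) = 21/4,  f(-5/3) = 2023/108,  f(5/2) = -279/16,  f(5) = 149/4.
Hence the absolute maximum is 149/4 at x = 5.

149/4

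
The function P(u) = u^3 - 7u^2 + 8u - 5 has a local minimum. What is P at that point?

P'(u) = 3u^2 - 14u + 8 = 0 at u = 2/3, 4.
P''(u) = 6u - 14. P''(2/3) = -10 < 0 ⇒ local maximum; P''(4) = 10 > 0 ⇒ local minimum.
So the local minimum value is P(4) = -21.

-21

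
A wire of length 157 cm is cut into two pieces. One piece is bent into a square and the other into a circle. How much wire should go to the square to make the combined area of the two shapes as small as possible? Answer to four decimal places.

87.9356

Let x be the length used for the square. Square side x/4; circle radius (157−x)/(2π).
A(x) = (x/4)² + π·((157−x)/(2π))² = x²/16 + (157−x)²/(4π) for 0 ≤ x ≤ 157. A'(x) = x/8 − (157−x)/(2π) = 0 gives x = 4·157/(π+4) ≈ 87.9356.
A'' = 1/8 + 1/(2π) > 0, so this gives the minimum combined area; x ≈ 87.9356 cm to the square.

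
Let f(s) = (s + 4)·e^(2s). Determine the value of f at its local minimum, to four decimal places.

Differentiating with the product rule gives f'(s) = (2s + 9)·e^(2s). Since e^(2s) > 0, the only critical point is s = -9/2.
f''(-9/2) has the same sign as 2 > 0, so this is a local minimum.
f(-9/2) = (-1/2)·e^(-9) ≈ -0.0001.

-0.0001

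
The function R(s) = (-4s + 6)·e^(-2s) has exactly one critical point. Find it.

Differentiating with the product rule gives R'(s) = (8s - 16)·e^(-2s). Since e^(-2s) > 0, the only critical point is s = 2.
R''(2) has the same sign as 8 > 0, so this is a local minimum.
R(2) = (-2)·e^(-4) ≈ -0.0366.

2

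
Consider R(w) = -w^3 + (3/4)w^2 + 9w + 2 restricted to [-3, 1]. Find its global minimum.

Differentiating, R'(w) = -3w^2 + (3/2)w + 9; whose only zero in [-3, 1] is w = -3/2.
Evaluating at the critical points and endpoints: R(-3) = 35/4, R(-3/2) = -103/16, R(1) = 43/4.
So the minimum is R(-3/2) = -103/16.

-103/16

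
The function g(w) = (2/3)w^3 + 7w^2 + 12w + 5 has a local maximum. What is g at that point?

41

Critical points: g'(w) = 2w^2 + 14w + 12 vanishes at w = -6, -1.
Second-derivative test with g''(w) = 4w + 14: g''(-6) = -10 < 0 ⇒ local maximum; g''(-1) = 10 > 0 ⇒ local minimum.
Thus g has its local maximum at w = -6, with value 41.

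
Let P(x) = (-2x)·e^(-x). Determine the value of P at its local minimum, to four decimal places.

-0.7358

Differentiating with the product rule gives P'(x) = (2x - 2)·e^(-x). Since e^(-x) > 0, the only critical point is x = 1.
P''(1) has the same sign as 2 > 0, so this is a local minimum.
P(1) = (-2)·e^(-1) ≈ -0.7358.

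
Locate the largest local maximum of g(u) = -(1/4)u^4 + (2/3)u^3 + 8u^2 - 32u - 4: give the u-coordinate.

-4

Critical points: g'(u) = -u^3 + 2u^2 + 16u - 32 vanishes at u = -4, 2, 4.
Since g''(u) = -3u^2 + 4u + 16, we get g''(-4) = -48 < 0 ⇒ local maximum; g''(2) = 12 > 0 ⇒ local minimum; g''(4) = -16 < 0 ⇒ local maximum.
So the largest local maximum value is g(-4) = 436/3.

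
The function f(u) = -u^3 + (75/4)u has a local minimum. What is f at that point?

Critical points: f'(u) = -3u^2 + 75/4 vanishes at u = -5/2, 5/2.
Second-derivative test with f''(u) = -6u: f''(-5/2) = 15 > 0 ⇒ local minimum; f''(5/2) = -15 < 0 ⇒ local maximum.
So the local minimum value is f(-5/2) = -125/4.

-125/4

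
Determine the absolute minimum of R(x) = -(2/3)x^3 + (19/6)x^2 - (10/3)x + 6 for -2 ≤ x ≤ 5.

-89/6

Differentiating, R'(x) = -2x^2 + (19/3)x - 10/3; which vanishes at x = 2/3 and x = 5/2.
Evaluating at the critical points and endpoints: R(-2) = 92/3,  R(2/3) = 404/81,  R(5/2) = 169/24,  R(5) = -89/6.
Hence the absolute minimum is -89/6 at x = 5.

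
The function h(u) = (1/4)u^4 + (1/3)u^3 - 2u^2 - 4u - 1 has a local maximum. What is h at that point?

h'(u) = u^3 + u^2 - 4u - 4 = 0 at u = -2, -1, 2.
Since h''(u) = 3u^2 + 2u - 4, we get h''(-2) = 4 > 0 ⇒ local minimum; h''(-1) = -3 < 0 ⇒ local maximum; h''(2) = 12 > 0 ⇒ local minimum.
So the local maximum value is h(-1) = 11/12.

11/12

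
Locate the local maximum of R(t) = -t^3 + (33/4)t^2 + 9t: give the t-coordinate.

6

R'(t) = -3t^2 + (33/2)t + 9 = 0 at t = -1/2, 6.
Since R''(t) = -6t + 33/2, we get R''(-1/2) = 39/2 > 0 ⇒ local minimum; R''(6) = -39/2 < 0 ⇒ local maximum.
So the local maximum value is R(6) = 135.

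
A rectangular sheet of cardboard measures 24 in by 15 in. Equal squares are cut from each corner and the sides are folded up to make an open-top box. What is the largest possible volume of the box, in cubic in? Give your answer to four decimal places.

With cut size x, the volume is V(x) = x(24 − 2x)(15 − 2x) for 0 < x < 7.5.
V'(x) = 12x^2 − 156x + 360. Setting V'(x) = 0 gives x ≈ 3.0000 (the root in (0, 7.5)).
V''(x) = 24x − 156 is negative there, so this is the maximum; V ≈ 486.0000.

486.0000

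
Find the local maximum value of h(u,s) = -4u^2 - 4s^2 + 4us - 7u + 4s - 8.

∂h/∂u = -8u + 4s - 7 = 0 and ∂h/∂s = 4u - 8s + 4 = 0, so (u, s) = (-5/6, 1/12).
The Hessian has h_{uu} = -8, h_{ss} = -8, h_{us} = 4, giving D = 48 > 0 with h_{uu} < 0, so the point is a local maximum.
h(-5/6, 1/12) = -59/12.

-59/12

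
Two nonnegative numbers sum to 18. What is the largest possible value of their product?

81

With x + y = 18, the product is P(x) = x(18 − x).
P'(x) = 18 − 2x = 0 gives x = 9; P'' = −2 < 0, so this is the maximum.
P = 9·9 = 81.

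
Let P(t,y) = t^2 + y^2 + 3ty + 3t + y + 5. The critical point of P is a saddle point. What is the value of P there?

∂P/∂t = 2t + 3y + 3 = 0 and ∂P/∂y = 3t + 2y + 1 = 0, so (t, y) = (3/5, -7/5).
The Hessian has P_{tt} = 2, P_{yy} = 2, P_{ty} = 3, giving D = -5 < 0, so the point is a saddle point.
P(3/5, -7/5) = 26/5.

26/5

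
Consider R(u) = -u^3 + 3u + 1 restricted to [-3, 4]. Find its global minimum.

-51

The derivative is -3u^2 + 3, which vanishes at u = -1 and u = 1.
Candidates: R(-3) = 19; R(-1) = -1; R(1) = 3; R(4) = -51.
So the minimum is R(4) = -51.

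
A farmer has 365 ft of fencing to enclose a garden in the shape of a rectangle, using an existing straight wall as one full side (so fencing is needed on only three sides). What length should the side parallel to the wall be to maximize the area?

365/2

Let the sides perpendicular to the wall have length x and the parallel side y, so 2x + y = 365 and the area is A = xy = x(365 − 2x).
A'(x) = 365 − 4x = 0 gives x = 365/4, and A''(x) = −4 < 0 confirms a maximum.
Then y = 365 − 2·365/4 = 365/2 and A = 133225/8.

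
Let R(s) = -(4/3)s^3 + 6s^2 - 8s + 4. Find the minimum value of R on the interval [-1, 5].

Differentiating, R'(s) = -4s^2 + 12s - 8; which vanishes at s = 1 and s = 2.
Candidates: R(-1) = 58/3, R(1) = 2/3, R(2) = 4/3, R(5) = -158/3.
Hence the absolute minimum is -158/3 at s = 5.

-158/3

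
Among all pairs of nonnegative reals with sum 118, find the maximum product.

With x + y = 118, the product is P(x) = x(118 − x).
P'(x) = 118 − 2x = 0 gives x = 59; P'' = −2 < 0, so this is the maximum.
P = 59·59 = 3481.

3481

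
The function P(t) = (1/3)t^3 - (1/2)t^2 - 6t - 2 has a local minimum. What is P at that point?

P'(t) = t^2 - t - 6 = 0 at t = -2, 3.
Second-derivative test with P''(t) = 2t - 1: P''(-2) = -5 < 0 ⇒ local maximum; P''(3) = 5 > 0 ⇒ local minimum.
So the local minimum value is P(3) = -31/2.

-31/2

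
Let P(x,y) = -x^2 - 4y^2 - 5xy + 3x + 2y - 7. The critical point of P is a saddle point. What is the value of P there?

∂P/∂x = -2x - 5y + 3 = 0 and ∂P/∂y = -5x - 8y + 2 = 0, so (x, y) = (-14/9, 11/9).
The Hessian has P_{xx} = -2, P_{yy} = -8, P_{xy} = -5, giving D = -9 < 0, so the point is a saddle point.
P(-14/9, 11/9) = -73/9.

-73/9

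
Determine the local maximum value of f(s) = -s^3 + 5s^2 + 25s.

125

f'(s) = -3s^2 + 10s + 25. Setting f'(s) = 0 gives s ∈ {-5/3, 5}.
Since f''(s) = -6s + 10, we get f''(-5/3) = 20 > 0 ⇒ local minimum; f''(5) = -20 < 0 ⇒ local maximum.
Thus f has its local maximum at s = 5, with value 125.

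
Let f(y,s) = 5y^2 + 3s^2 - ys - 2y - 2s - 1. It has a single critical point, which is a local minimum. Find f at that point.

-95/59

∂f/∂y = 10y - s - 2 = 0 and ∂f/∂s = -y + 6s - 2 = 0, so (y, s) = (14/59, 22/59).
The Hessian has f_{yy} = 10, f_{ss} = 6, f_{ys} = -1, giving D = 59 > 0 with f_{yy} > 0, so the point is a local minimum.
f(14/59, 22/59) = -95/59.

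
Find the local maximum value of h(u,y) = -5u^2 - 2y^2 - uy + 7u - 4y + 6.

440/39

∂h/∂u = -10u - y + 7 = 0 and ∂h/∂y = -u - 4y - 4 = 0, so (u, y) = (32/39, -47/39).
The Hessian has h_{uu} = -10, h_{yy} = -4, h_{uy} = -1, giving D = 39 > 0 with h_{uu} < 0, so the point is a local maximum.
h(32/39, -47/39) = 440/39.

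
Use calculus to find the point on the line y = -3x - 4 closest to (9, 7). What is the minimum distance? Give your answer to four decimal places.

12.0167

Minimize D(x)^2 = (x - 9)^2 + (-3x - 11)^2.
d/dx[D^2] = 2(x - 9) + 2·(-3)·(-3x - 11) = 0 ⇒ x = -12/5.
Then y = 16/5 and the distance is √(722/5) ≈ 12.0167.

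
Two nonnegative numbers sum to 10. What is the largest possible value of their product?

25

With x + y = 10, the product is P(x) = x(10 − x).
P'(x) = 10 − 2x = 0 gives x = 5; P'' = −2 < 0, so this is the maximum.
P = 5·5 = 25.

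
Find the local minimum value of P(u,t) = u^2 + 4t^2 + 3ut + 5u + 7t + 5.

∂P/∂u = 2u + 3t + 5 = 0 and ∂P/∂t = 3u + 8t + 7 = 0, so (u, t) = (-19/7, 1/7).
The Hessian has P_{uu} = 2, P_{tt} = 8, P_{ut} = 3, giving D = 7 > 0 with P_{uu} > 0, so the point is a local minimum.
P(-19/7, 1/7) = -9/7.

-9/7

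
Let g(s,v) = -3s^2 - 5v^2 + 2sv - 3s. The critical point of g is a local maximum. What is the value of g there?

∂g/∂s = -6s + 2v - 3 = 0 and ∂g/∂v = 2s - 10v = 0, so (s, v) = (-15/28, -3/28).
The Hessian has g_{ss} = -6, g_{vv} = -10, g_{sv} = 2, giving D = 56 > 0 with g_{ss} < 0, so the point is a local maximum.
g(-15/28, -3/28) = 45/56.

45/56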